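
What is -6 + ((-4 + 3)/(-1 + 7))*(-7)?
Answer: -29/6 ≈ -4.8333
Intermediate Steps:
-6 + ((-4 + 3)/(-1 + 7))*(-7) = -6 - 1/6*(-7) = -6 - 1*⅙*(-7) = -6 - ⅙*(-7) = -6 + 7/6 = -29/6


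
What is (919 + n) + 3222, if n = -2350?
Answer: 1791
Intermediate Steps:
(919 + n) + 3222 = (919 - 2350) + 3222 = -1431 + 3222 = 1791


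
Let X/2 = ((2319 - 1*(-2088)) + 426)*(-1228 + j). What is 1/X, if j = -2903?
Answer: -1/39930246 ≈ -2.5044e-8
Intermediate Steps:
X = -39930246 (X = 2*(((2319 - 1*(-2088)) + 426)*(-1228 - 2903)) = 2*(((2319 + 2088) + 426)*(-4131)) = 2*((4407 + 426)*(-4131)) = 2*(4833*(-4131)) = 2*(-19965123) = -39930246)
1/X = 1/(-39930246) = -1/39930246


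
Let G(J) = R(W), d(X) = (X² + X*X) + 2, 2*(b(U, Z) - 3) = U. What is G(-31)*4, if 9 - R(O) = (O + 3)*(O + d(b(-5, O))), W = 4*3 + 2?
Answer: -1086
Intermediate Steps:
b(U, Z) = 3 + U/2
d(X) = 2 + 2*X² (d(X) = (X² + X²) + 2 = 2*X² + 2 = 2 + 2*X²)
W = 14 (W = 12 + 2 = 14)
R(O) = 9 - (3 + O)*(5/2 + O) (R(O) = 9 - (O + 3)*(O + (2 + 2*(3 + (½)*(-5))²)) = 9 - (3 + O)*(O + (2 + 2*(3 - 5/2)²)) = 9 - (3 + O)*(O + (2 + 2*(½)²)) = 9 - (3 + O)*(O + (2 + 2*(¼))) = 9 - (3 + O)*(O + (2 + ½)) = 9 - (3 + O)*(O + 5/2) = 9 - (3 + O)*(5/2 + O))
G(J) = -543/2 (G(J) = 3/2 - 1*14² - 11/2*14 = 3/2 - 1*196 - 77 = 3/2 - 196 - 77 = -543/2)
G(-31)*4 = -543/2*4 = -1086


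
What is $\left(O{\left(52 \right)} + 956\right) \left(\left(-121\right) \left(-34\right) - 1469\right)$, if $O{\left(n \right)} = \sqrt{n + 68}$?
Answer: $2528620 + 5290 \sqrt{30} \approx 2.5576 \cdot 10^{6}$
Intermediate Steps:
$O{\left(n \right)} = \sqrt{68 + n}$
$\left(O{\left(52 \right)} + 956\right) \left(\left(-121\right) \left(-34\right) - 1469\right) = \left(\sqrt{68 + 52} + 956\right) \left(\left(-121\right) \left(-34\right) - 1469\right) = \left(\sqrt{120} + 956\right) \left(4114 - 1469\right) = \left(2 \sqrt{30} + 956\right) 2645 = \left(956 + 2 \sqrt{30}\right) 2645 = 2528620 + 5290 \sqrt{30}$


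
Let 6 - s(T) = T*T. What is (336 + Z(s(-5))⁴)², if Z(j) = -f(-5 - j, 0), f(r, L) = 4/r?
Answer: 650848789504/5764801 ≈ 1.1290e+5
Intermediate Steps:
s(T) = 6 - T² (s(T) = 6 - T*T = 6 - T²)
Z(j) = -4/(-5 - j)
(336 + Z(s(-5))⁴)² = (336 + (4/(5 + (6 - 1*(-5)²)))⁴)² = (336 + (4/(5 + (6 - 1*25)))⁴)² = (336 + (4/(5 + (6 - 25)))⁴)² = (336 + (4/(5 - 19))⁴)² = (336 + (4/(-14))⁴)² = (336 + (4*(-1/14))⁴)² = (336 + (-2/7)⁴)² = (336 + 16/2401)² = (806752/2401)² = 650848789504/5764801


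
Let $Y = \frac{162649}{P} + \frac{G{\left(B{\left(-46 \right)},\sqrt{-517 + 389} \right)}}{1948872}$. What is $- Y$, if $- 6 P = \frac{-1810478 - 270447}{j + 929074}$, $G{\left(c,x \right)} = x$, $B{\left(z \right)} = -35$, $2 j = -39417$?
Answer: $- \frac{887444335257}{2080925} - \frac{i \sqrt{2}}{243609} \approx -4.2647 \cdot 10^{5} - 5.8053 \cdot 10^{-6} i$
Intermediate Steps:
$j = - \frac{39417}{2}$ ($j = \frac{1}{2} \left(-39417\right) = - \frac{39417}{2} \approx -19709.0$)
$P = \frac{2080925}{5456193}$ ($P = - \frac{\left(-1810478 - 270447\right) \frac{1}{- \frac{39417}{2} + 929074}}{6} = - \frac{\left(-2080925\right) \frac{1}{\frac{1818731}{2}}}{6} = - \frac{\left(-2080925\right) \frac{2}{1818731}}{6} = \left(- \frac{1}{6}\right) \left(- \frac{4161850}{1818731}\right) = \frac{2080925}{5456193} \approx 0.38139$)
$Y = \frac{887444335257}{2080925} + \frac{i \sqrt{2}}{243609}$ ($Y = \frac{162649}{\frac{2080925}{5456193}} + \frac{\sqrt{-517 + 389}}{1948872} = 162649 \cdot \frac{5456193}{2080925} + \sqrt{-128} \cdot \frac{1}{1948872} = \frac{887444335257}{2080925} + 8 i \sqrt{2} \cdot \frac{1}{1948872} = \frac{887444335257}{2080925} + \frac{i \sqrt{2}}{243609} \approx 4.2647 \cdot 10^{5} + 5.8053 \cdot 10^{-6} i$)
$- Y = - (\frac{887444335257}{2080925} + \frac{i \sqrt{2}}{243609}) = - \frac{887444335257}{2080925} - \frac{i \sqrt{2}}{243609}$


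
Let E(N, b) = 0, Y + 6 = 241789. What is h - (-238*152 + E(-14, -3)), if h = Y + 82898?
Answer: 360857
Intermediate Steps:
Y = 241783 (Y = -6 + 241789 = 241783)
h = 324681 (h = 241783 + 82898 = 324681)
h - (-238*152 + E(-14, -3)) = 324681 - (-238*152 + 0) = 324681 - (-36176 + 0) = 324681 - 1*(-36176) = 324681 + 36176 = 360857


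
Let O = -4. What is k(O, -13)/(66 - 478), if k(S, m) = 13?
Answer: -13/412 ≈ -0.031553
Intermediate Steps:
k(O, -13)/(66 - 478) = 13/(66 - 478) = 13/(-412) = -1/412*13 = -13/412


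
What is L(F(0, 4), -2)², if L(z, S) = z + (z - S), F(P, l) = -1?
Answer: 0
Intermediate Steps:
L(z, S) = -S + 2*z
L(F(0, 4), -2)² = (-1*(-2) + 2*(-1))² = (2 - 2)² = 0² = 0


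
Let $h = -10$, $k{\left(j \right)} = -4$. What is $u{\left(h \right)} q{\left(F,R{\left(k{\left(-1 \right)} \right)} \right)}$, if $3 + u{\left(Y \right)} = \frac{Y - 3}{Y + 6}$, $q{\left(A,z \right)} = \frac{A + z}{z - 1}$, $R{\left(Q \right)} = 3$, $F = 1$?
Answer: $\frac{1}{2} \approx 0.5$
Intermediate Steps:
$q{\left(A,z \right)} = \frac{A + z}{-1 + z}$
$u{\left(Y \right)} = -3 + \frac{-3 + Y}{6 + Y}$ ($u{\left(Y \right)} = -3 + \frac{Y - 3}{Y + 6} = -3 + \frac{-3 + Y}{6 + Y}$)
$u{\left(h \right)} q{\left(F,R{\left(k{\left(-1 \right)} \right)} \right)} = \frac{-21 - -20}{6 - 10} \frac{1 + 3}{-1 + 3} = \frac{-21 + 20}{-4} \cdot \frac{1}{2} \cdot 4 = \left(- \frac{1}{4}\right) \left(-1\right) \frac{1}{2} \cdot 4 = \frac{1}{4} \cdot 2 = \frac{1}{2}$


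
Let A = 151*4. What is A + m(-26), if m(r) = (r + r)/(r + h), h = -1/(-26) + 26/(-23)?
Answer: 9816500/16201 ≈ 605.92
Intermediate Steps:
h = -653/598 (h = -1*(-1/26) + 26*(-1/23) = 1/26 - 26/23 = -653/598 ≈ -1.0920)
m(r) = 2*r/(-653/598 + r) (m(r) = (r + r)/(r - 653/598) = (2*r)/(-653/598 + r) = 2*r/(-653/598 + r))
A = 604
A + m(-26) = 604 + 1196*(-26)/(-653 + 598*(-26)) = 604 + 1196*(-26)/(-653 - 15548) = 604 + 1196*(-26)/(-16201) = 604 + 1196*(-26)*(-1/16201) = 604 + 31096/16201 = 9816500/16201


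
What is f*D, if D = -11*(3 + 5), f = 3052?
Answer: -268576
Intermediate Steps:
D = -88 (D = -11*8 = -88)
f*D = 3052*(-88) = -268576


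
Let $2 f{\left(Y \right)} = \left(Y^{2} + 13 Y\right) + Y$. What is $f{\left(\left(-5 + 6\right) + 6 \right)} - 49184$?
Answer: $- \frac{98221}{2} \approx -49111.0$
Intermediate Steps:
$f{\left(Y \right)} = \frac{Y^{2}}{2} + 7 Y$ ($f{\left(Y \right)} = \frac{\left(Y^{2} + 13 Y\right) + Y}{2} = \frac{Y^{2} + 14 Y}{2} = \frac{Y^{2}}{2} + 7 Y$)
$f{\left(\left(-5 + 6\right) + 6 \right)} - 49184 = \frac{\left(\left(-5 + 6\right) + 6\right) \left(14 + \left(\left(-5 + 6\right) + 6\right)\right)}{2} - 49184 = \frac{\left(1 + 6\right) \left(14 + \left(1 + 6\right)\right)}{2} - 49184 = \frac{1}{2} \cdot 7 \left(14 + 7\right) - 49184 = \frac{1}{2} \cdot 7 \cdot 21 - 49184 = \frac{147}{2} - 49184 = - \frac{98221}{2}$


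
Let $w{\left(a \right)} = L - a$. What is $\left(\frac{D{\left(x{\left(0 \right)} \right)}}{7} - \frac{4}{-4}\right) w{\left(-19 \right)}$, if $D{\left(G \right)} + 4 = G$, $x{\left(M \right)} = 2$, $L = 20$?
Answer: $\frac{195}{7} \approx 27.857$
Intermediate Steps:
$D{\left(G \right)} = -4 + G$
$w{\left(a \right)} = 20 - a$
$\left(\frac{D{\left(x{\left(0 \right)} \right)}}{7} - \frac{4}{-4}\right) w{\left(-19 \right)} = \left(\frac{-4 + 2}{7} - \frac{4}{-4}\right) \left(20 - -19\right) = \left(\left(-2\right) \frac{1}{7} - -1\right) \left(20 + 19\right) = \left(- \frac{2}{7} + 1\right) 39 = \frac{5}{7} \cdot 39 = \frac{195}{7}$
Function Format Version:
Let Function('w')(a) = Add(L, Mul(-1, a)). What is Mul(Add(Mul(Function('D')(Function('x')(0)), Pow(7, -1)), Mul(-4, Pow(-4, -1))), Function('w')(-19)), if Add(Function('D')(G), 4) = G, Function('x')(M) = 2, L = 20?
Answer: Rational(195, 7) ≈ 27.857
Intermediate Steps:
Function('D')(G) = Add(-4, G)
Function('w')(a) = Add(20, Mul(-1, a))
Mul(Add(Mul(Function('D')(Function('x')(0)), Pow(7, -1)), Mul(-4, Pow(-4, -1))), Function('w')(-19)) = Mul(Add(Mul(Add(-4, 2), Pow(7, -1)), Mul(-4, Pow(-4, -1))), Add(20, Mul(-1, -19))) = Mul(Add(Mul(-2, Rational(1, 7)), Mul(-4, Rational(-1, 4))), Add(20, 19)) = Mul(Add(Rational(-2, 7), 1), 39) = Mul(Rational(5, 7), 39) = Rational(195, 7)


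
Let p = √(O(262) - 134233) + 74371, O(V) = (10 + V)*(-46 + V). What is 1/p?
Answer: 74371/5531121122 - I*√75481/5531121122 ≈ 1.3446e-5 - 4.9671e-8*I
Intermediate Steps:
O(V) = (-46 + V)*(10 + V)
p = 74371 + I*√75481 (p = √((-460 + 262² - 36*262) - 134233) + 74371 = √((-460 + 68644 - 9432) - 134233) + 74371 = √(58752 - 134233) + 74371 = √(-75481) + 74371 = I*√75481 + 74371 = 74371 + I*√75481 ≈ 74371.0 + 274.74*I)
1/p = 1/(74371 + I*√75481)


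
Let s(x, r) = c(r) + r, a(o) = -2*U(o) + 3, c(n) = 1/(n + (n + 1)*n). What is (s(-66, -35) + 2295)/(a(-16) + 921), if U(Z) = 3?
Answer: 2610301/1060290 ≈ 2.4619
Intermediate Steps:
c(n) = 1/(n + n*(1 + n)) (c(n) = 1/(n + (1 + n)*n) = 1/(n + n*(1 + n)))
a(o) = -3 (a(o) = -2*3 + 3 = -6 + 3 = -3)
s(x, r) = r + 1/(r*(2 + r)) (s(x, r) = 1/(r*(2 + r)) + r = r + 1/(r*(2 + r)))
(s(-66, -35) + 2295)/(a(-16) + 921) = ((-35 + 1/((-35)*(2 - 35))) + 2295)/(-3 + 921) = ((-35 - 1/35/(-33)) + 2295)/918 = ((-35 - 1/35*(-1/33)) + 2295)*(1/918) = ((-35 + 1/1155) + 2295)*(1/918) = (-40424/1155 + 2295)*(1/918) = (2610301/1155)*(1/918) = 2610301/1060290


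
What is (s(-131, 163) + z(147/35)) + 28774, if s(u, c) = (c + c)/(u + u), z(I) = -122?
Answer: 3753249/131 ≈ 28651.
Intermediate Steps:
s(u, c) = c/u (s(u, c) = (2*c)/((2*u)) = (2*c)*(1/(2*u)) = c/u)
(s(-131, 163) + z(147/35)) + 28774 = (163/(-131) - 122) + 28774 = (163*(-1/131) - 122) + 28774 = (-163/131 - 122) + 28774 = -16145/131 + 28774 = 3753249/131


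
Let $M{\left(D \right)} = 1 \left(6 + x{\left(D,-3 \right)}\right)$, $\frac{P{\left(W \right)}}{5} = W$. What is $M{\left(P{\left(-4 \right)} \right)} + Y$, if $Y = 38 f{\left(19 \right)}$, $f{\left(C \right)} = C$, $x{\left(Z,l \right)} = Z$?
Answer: $708$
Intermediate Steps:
$P{\left(W \right)} = 5 W$
$Y = 722$ ($Y = 38 \cdot 19 = 722$)
$M{\left(D \right)} = 6 + D$ ($M{\left(D \right)} = 1 \left(6 + D\right) = 6 + D$)
$M{\left(P{\left(-4 \right)} \right)} + Y = \left(6 + 5 \left(-4\right)\right) + 722 = \left(6 - 20\right) + 722 = -14 + 722 = 708$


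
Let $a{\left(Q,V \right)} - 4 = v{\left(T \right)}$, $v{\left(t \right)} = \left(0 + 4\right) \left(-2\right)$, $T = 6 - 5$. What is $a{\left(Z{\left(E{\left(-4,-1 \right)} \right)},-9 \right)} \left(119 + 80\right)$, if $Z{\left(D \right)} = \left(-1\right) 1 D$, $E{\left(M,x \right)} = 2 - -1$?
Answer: $-796$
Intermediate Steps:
$E{\left(M,x \right)} = 3$ ($E{\left(M,x \right)} = 2 + 1 = 3$)
$T = 1$ ($T = 6 - 5 = 1$)
$Z{\left(D \right)} = - D$
$v{\left(t \right)} = -8$ ($v{\left(t \right)} = 4 \left(-2\right) = -8$)
$a{\left(Q,V \right)} = -4$ ($a{\left(Q,V \right)} = 4 - 8 = -4$)
$a{\left(Z{\left(E{\left(-4,-1 \right)} \right)},-9 \right)} \left(119 + 80\right) = - 4 \left(119 + 80\right) = \left(-4\right) 199 = -796$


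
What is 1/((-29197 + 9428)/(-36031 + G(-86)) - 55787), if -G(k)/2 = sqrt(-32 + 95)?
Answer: -862188045716/48098411452632969 + 19769*sqrt(7)/673377760336861566 ≈ -1.7925e-5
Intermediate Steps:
G(k) = -6*sqrt(7) (G(k) = -2*sqrt(-32 + 95) = -6*sqrt(7))
1/((-29197 + 9428)/(-36031 + G(-86)) - 55787) = 1/((-29197 + 9428)/(-36031 - 6*sqrt(7)) - 55787) = 1/(-19769/(-36031 - 6*sqrt(7)) - 55787) = 1/(-55787 - 19769/(-36031 - 6*sqrt(7)))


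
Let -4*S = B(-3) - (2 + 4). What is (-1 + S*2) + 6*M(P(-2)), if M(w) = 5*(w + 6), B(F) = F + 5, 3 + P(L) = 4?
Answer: 211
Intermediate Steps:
P(L) = 1 (P(L) = -3 + 4 = 1)
B(F) = 5 + F
M(w) = 30 + 5*w (M(w) = 5*(6 + w) = 30 + 5*w)
S = 1 (S = -((5 - 3) - (2 + 4))/4 = -(2 - 1*6)/4 = -(2 - 6)/4 = -¼*(-4) = 1)
(-1 + S*2) + 6*M(P(-2)) = (-1 + 1*2) + 6*(30 + 5*1) = (-1 + 2) + 6*(30 + 5) = 1 + 6*35 = 1 + 210 = 211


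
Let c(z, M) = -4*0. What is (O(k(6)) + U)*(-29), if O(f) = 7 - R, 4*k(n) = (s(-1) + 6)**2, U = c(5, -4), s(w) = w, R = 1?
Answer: -174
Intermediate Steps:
c(z, M) = 0
U = 0
k(n) = 25/4 (k(n) = (-1 + 6)**2/4 = (1/4)*5**2 = (1/4)*25 = 25/4)
O(f) = 6 (O(f) = 7 - 1*1 = 7 - 1 = 6)
(O(k(6)) + U)*(-29) = (6 + 0)*(-29) = 6*(-29) = -174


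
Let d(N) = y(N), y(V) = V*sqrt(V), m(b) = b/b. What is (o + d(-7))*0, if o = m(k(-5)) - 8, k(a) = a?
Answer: 0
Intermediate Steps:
m(b) = 1
y(V) = V**(3/2)
d(N) = N**(3/2)
o = -7 (o = 1 - 8 = -7)
(o + d(-7))*0 = (-7 + (-7)**(3/2))*0 = (-7 - 7*I*sqrt(7))*0 = 0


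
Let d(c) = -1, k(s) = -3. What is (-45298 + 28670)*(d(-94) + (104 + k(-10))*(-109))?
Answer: 183074280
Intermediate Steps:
(-45298 + 28670)*(d(-94) + (104 + k(-10))*(-109)) = (-45298 + 28670)*(-1 + (104 - 3)*(-109)) = -16628*(-1 + 101*(-109)) = -16628*(-1 - 11009) = -16628*(-11010) = 183074280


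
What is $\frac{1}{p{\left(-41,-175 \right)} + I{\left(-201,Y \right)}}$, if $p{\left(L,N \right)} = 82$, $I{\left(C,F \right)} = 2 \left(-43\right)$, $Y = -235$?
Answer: $- \frac{1}{4} \approx -0.25$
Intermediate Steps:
$I{\left(C,F \right)} = -86$
$\frac{1}{p{\left(-41,-175 \right)} + I{\left(-201,Y \right)}} = \frac{1}{82 - 86} = \frac{1}{-4} = - \frac{1}{4}$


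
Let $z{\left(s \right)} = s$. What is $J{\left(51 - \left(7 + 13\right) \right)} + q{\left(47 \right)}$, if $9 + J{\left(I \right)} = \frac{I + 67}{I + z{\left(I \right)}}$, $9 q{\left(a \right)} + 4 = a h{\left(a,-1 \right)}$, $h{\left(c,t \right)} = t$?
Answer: $- \frac{1217}{93} \approx -13.086$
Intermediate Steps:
$q{\left(a \right)} = - \frac{4}{9} - \frac{a}{9}$ ($q{\left(a \right)} = - \frac{4}{9} + \frac{a \left(-1\right)}{9} = - \frac{4}{9} + \frac{\left(-1\right) a}{9} = - \frac{4}{9} - \frac{a}{9}$)
$J{\left(I \right)} = -9 + \frac{67 + I}{2 I}$ ($J{\left(I \right)} = -9 + \frac{I + 67}{I + I} = -9 + \frac{67 + I}{2 I}$)
$J{\left(51 - \left(7 + 13\right) \right)} + q{\left(47 \right)} = \frac{67 - 17 \left(51 - \left(7 + 13\right)\right)}{2 \left(51 - \left(7 + 13\right)\right)} - \frac{17}{3} = \frac{67 - 17 \left(51 - 20\right)}{2 \left(51 - 20\right)} - \frac{17}{3} = \frac{67 - 527}{2 \cdot 31} - \frac{17}{3} = \frac{1}{2} \cdot \frac{1}{31} \left(67 - 527\right) - \frac{17}{3} = \frac{1}{2} \cdot \frac{1}{31} \left(-460\right) - \frac{17}{3} = - \frac{230}{31} - \frac{17}{3} = - \frac{1217}{93}$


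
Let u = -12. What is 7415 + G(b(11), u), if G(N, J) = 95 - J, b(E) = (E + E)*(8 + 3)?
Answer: 7522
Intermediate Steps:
b(E) = 22*E (b(E) = (2*E)*11 = 22*E)
7415 + G(b(11), u) = 7415 + (95 - 1*(-12)) = 7415 + (95 + 12) = 7415 + 107 = 7522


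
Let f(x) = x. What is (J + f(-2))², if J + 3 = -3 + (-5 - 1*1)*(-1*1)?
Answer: 4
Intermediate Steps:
J = 0 (J = -3 + (-3 + (-5 - 1*1)*(-1*1)) = -3 + (-3 + (-5 - 1)*(-1)) = -3 + (-3 - 6*(-1)) = -3 + (-3 + 6) = -3 + 3 = 0)
(J + f(-2))² = (0 - 2)² = (-2)² = 4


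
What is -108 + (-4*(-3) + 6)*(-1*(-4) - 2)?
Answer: -72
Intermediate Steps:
-108 + (-4*(-3) + 6)*(-1*(-4) - 2) = -108 + (12 + 6)*(4 - 2) = -108 + 18*2 = -108 + 36 = -72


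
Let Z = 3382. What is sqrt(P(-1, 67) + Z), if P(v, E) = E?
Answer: sqrt(3449) ≈ 58.728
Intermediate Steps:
sqrt(P(-1, 67) + Z) = sqrt(67 + 3382) = sqrt(3449)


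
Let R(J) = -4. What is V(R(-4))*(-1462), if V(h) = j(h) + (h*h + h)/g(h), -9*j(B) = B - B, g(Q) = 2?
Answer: -8772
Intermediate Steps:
j(B) = 0 (j(B) = -(B - B)/9 = -⅑*0 = 0)
V(h) = h/2 + h²/2 (V(h) = 0 + (h*h + h)/2 = 0 + (h² + h)*(½) = 0 + (h + h²)*(½) = 0 + (h/2 + h²/2) = h/2 + h²/2)
V(R(-4))*(-1462) = ((½)*(-4)*(1 - 4))*(-1462) = ((½)*(-4)*(-3))*(-1462) = 6*(-1462) = -8772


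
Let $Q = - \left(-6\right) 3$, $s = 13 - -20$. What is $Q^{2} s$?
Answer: $10692$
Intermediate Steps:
$s = 33$ ($s = 13 + 20 = 33$)
$Q = 18$ ($Q = \left(-1\right) \left(-18\right) = 18$)
$Q^{2} s = 18^{2} \cdot 33 = 324 \cdot 33 = 10692$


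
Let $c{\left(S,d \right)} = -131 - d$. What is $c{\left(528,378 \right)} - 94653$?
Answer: $-95162$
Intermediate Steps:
$c{\left(528,378 \right)} - 94653 = \left(-131 - 378\right) - 94653 = -509 - 94653 = -95162$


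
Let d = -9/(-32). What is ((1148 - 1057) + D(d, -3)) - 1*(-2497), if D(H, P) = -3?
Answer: 2585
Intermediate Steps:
d = 9/32 (d = -9*(-1/32) = 9/32 ≈ 0.28125)
((1148 - 1057) + D(d, -3)) - 1*(-2497) = ((1148 - 1057) - 3) - 1*(-2497) = (91 - 3) + 2497 = 88 + 2497 = 2585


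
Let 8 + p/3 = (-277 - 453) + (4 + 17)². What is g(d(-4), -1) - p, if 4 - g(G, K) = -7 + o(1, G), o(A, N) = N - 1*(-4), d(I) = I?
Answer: 902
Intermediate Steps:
o(A, N) = 4 + N (o(A, N) = N + 4 = 4 + N)
g(G, K) = 7 - G (g(G, K) = 4 - (-7 + (4 + G)) = 4 - (-3 + G) = 4 + (3 - G) = 7 - G)
p = -891 (p = -24 + 3*((-277 - 453) + (4 + 17)²) = -24 + 3*(-730 + 21²) = -24 + 3*(-730 + 441) = -24 + 3*(-289) = -24 - 867 = -891)
g(d(-4), -1) - p = (7 - 1*(-4)) - 1*(-891) = (7 + 4) + 891 = 11 + 891 = 902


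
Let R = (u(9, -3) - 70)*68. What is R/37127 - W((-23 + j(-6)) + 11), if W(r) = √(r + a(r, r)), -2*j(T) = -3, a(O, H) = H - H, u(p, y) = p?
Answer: -4148/37127 - I*√42/2 ≈ -0.11172 - 3.2404*I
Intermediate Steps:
a(O, H) = 0
j(T) = 3/2 (j(T) = -½*(-3) = 3/2)
R = -4148 (R = (9 - 70)*68 = -61*68 = -4148)
W(r) = √r (W(r) = √(r + 0) = √r)
R/37127 - W((-23 + j(-6)) + 11) = -4148/37127 - √((-23 + 3/2) + 11) = -4148*1/37127 - √(-43/2 + 11) = -4148/37127 - √(-21/2) = -4148/37127 - I*√42/2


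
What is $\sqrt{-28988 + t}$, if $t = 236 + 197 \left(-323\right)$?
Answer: $i \sqrt{92383} \approx 303.95 i$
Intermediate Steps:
$t = -63395$ ($t = 236 - 63631 = -63395$)
$\sqrt{-28988 + t} = \sqrt{-28988 - 63395} = \sqrt{-92383} = i \sqrt{92383}$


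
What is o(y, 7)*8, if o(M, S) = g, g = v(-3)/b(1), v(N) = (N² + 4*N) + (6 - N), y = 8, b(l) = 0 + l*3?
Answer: 16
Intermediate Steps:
b(l) = 3*l (b(l) = 0 + 3*l = 3*l)
v(N) = 6 + N² + 3*N
g = 2 (g = (6 + (-3)² + 3*(-3))/((3*1)) = (6 + 9 - 9)/3 = 6*(⅓) = 2)
o(M, S) = 2
o(y, 7)*8 = 2*8 = 16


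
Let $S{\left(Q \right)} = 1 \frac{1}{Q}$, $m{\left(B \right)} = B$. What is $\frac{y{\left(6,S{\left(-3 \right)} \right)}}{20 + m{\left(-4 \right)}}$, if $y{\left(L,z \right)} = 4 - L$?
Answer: $- \frac{1}{8} \approx -0.125$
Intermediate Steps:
$S{\left(Q \right)} = \frac{1}{Q}$
$\frac{y{\left(6,S{\left(-3 \right)} \right)}}{20 + m{\left(-4 \right)}} = \frac{4 - 6}{20 - 4} = \frac{4 - 6}{16} = \left(-2\right) \frac{1}{16} = - \frac{1}{8}$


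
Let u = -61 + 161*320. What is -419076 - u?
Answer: -470535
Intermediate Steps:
u = 51459 (u = -61 + 51520 = 51459)
-419076 - u = -419076 - 1*51459 = -419076 - 51459 = -470535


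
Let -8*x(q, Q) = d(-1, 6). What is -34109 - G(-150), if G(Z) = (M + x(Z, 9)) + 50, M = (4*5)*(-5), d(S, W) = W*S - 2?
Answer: -34060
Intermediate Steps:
d(S, W) = -2 + S*W (d(S, W) = S*W - 2 = -2 + S*W)
M = -100 (M = 20*(-5) = -100)
x(q, Q) = 1 (x(q, Q) = -(-2 - 1*6)/8 = -(-2 - 6)/8 = -⅛*(-8) = 1)
G(Z) = -49 (G(Z) = (-100 + 1) + 50 = -99 + 50 = -49)
-34109 - G(-150) = -34109 - 1*(-49) = -34109 + 49 = -34060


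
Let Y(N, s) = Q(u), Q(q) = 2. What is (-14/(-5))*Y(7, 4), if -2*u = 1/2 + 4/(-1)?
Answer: 28/5 ≈ 5.6000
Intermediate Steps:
u = 7/4 (u = -(1/2 + 4/(-1))/2 = -(1*(1/2) + 4*(-1))/2 = -(1/2 - 4)/2 = -1/2*(-7/2) = 7/4 ≈ 1.7500)
Y(N, s) = 2
(-14/(-5))*Y(7, 4) = -14/(-5)*2 = -14*(-1/5)*2 = (14/5)*2 = 28/5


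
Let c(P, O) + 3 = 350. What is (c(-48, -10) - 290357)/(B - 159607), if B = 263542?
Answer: -19334/6929 ≈ -2.7903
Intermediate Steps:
c(P, O) = 347 (c(P, O) = -3 + 350 = 347)
(c(-48, -10) - 290357)/(B - 159607) = (347 - 290357)/(263542 - 159607) = -290010/103935 = -290010*1/103935 = -19334/6929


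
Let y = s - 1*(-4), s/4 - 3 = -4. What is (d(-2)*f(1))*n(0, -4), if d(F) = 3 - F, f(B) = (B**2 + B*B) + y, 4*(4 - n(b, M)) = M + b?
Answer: 50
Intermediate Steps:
s = -4 (s = 12 + 4*(-4) = 12 - 16 = -4)
n(b, M) = 4 - M/4 - b/4 (n(b, M) = 4 - (M + b)/4 = 4 + (-M/4 - b/4) = 4 - M/4 - b/4)
y = 0 (y = -4 - 1*(-4) = -4 + 4 = 0)
f(B) = 2*B**2 (f(B) = (B**2 + B*B) + 0 = (B**2 + B**2) + 0 = 2*B**2 + 0 = 2*B**2)
(d(-2)*f(1))*n(0, -4) = ((3 - 1*(-2))*(2*1**2))*(4 - 1/4*(-4) - 1/4*0) = ((3 + 2)*(2*1))*(4 + 1 + 0) = (5*2)*5 = 10*5 = 50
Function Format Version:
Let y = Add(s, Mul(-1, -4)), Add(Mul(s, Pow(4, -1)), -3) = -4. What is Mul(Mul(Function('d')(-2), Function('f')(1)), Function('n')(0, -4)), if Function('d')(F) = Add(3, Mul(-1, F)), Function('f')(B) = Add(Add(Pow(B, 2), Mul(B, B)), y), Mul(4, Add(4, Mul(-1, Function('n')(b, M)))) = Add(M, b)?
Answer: 50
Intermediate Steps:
s = -4 (s = Add(12, Mul(4, -4)) = Add(12, -16) = -4)
Function('n')(b, M) = Add(4, Mul(Rational(-1, 4), M), Mul(Rational(-1, 4), b)) (Function('n')(b, M) = Add(4, Mul(Rational(-1, 4), Add(M, b))) = Add(4, Add(Mul(Rational(-1, 4), M), Mul(Rational(-1, 4), b))) = Add(4, Mul(Rational(-1, 4), M), Mul(Rational(-1, 4), b)))
y = 0 (y = Add(-4, Mul(-1, -4)) = Add(-4, 4) = 0)
Function('f')(B) = Mul(2, Pow(B, 2)) (Function('f')(B) = Add(Add(Pow(B, 2), Mul(B, B)), 0) = Add(Add(Pow(B, 2), Pow(B, 2)), 0) = Add(Mul(2, Pow(B, 2)), 0) = Mul(2, Pow(B, 2)))
Mul(Mul(Function('d')(-2), Function('f')(1)), Function('n')(0, -4)) = Mul(Mul(Add(3, Mul(-1, -2)), Mul(2, Pow(1, 2))), Add(4, Mul(Rational(-1, 4), -4), Mul(Rational(-1, 4), 0))) = Mul(Mul(Add(3, 2), Mul(2, 1)), Add(4, 1, 0)) = Mul(Mul(5, 2), 5) = Mul(10, 5) = 50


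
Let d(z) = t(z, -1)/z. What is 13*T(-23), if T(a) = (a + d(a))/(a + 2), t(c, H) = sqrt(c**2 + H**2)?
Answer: 299/21 + 13*sqrt(530)/483 ≈ 14.858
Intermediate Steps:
t(c, H) = sqrt(H**2 + c**2)
d(z) = sqrt(1 + z**2)/z (d(z) = sqrt((-1)**2 + z**2)/z = sqrt(1 + z**2)/z)
T(a) = (a + sqrt(1 + a**2)/a)/(2 + a) (T(a) = (a + sqrt(1 + a**2)/a)/(a + 2) = (a + sqrt(1 + a**2)/a)/(2 + a))
13*T(-23) = 13*(((-23)**2 + sqrt(1 + (-23)**2))/((-23)*(2 - 23))) = 13*(-1/23*(529 + sqrt(1 + 529))/(-21)) = 13*(-1/23*(-1/21)*(529 + sqrt(530))) = 13*(23/21 + sqrt(530)/483) = 299/21 + 13*sqrt(530)/483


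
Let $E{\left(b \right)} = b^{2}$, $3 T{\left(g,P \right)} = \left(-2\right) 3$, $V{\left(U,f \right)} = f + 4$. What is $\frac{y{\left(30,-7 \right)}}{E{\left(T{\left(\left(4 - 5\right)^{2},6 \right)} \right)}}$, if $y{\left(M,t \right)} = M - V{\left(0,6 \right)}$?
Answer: $5$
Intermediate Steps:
$V{\left(U,f \right)} = 4 + f$
$y{\left(M,t \right)} = -10 + M$ ($y{\left(M,t \right)} = M - \left(4 + 6\right) = M - 10 = -10 + M$)
$T{\left(g,P \right)} = -2$ ($T{\left(g,P \right)} = \frac{\left(-2\right) 3}{3} = \frac{1}{3} \left(-6\right) = -2$)
$\frac{y{\left(30,-7 \right)}}{E{\left(T{\left(\left(4 - 5\right)^{2},6 \right)} \right)}} = \frac{-10 + 30}{\left(-2\right)^{2}} = \frac{20}{4} = 20 \cdot \frac{1}{4} = 5$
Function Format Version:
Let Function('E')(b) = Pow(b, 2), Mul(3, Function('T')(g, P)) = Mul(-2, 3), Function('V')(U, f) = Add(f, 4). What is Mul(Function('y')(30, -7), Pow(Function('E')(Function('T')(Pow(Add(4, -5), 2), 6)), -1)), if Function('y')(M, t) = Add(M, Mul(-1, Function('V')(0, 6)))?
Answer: 5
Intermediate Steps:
Function('V')(U, f) = Add(4, f)
Function('y')(M, t) = Add(-10, M) (Function('y')(M, t) = Add(M, Mul(-1, Add(4, 6))) = Add(M, Mul(-1, 10)) = Add(M, -10) = Add(-10, M))
Function('T')(g, P) = -2 (Function('T')(g, P) = Mul(Rational(1, 3), Mul(-2, 3)) = Mul(Rational(1, 3), -6) = -2)
Mul(Function('y')(30, -7), Pow(Function('E')(Function('T')(Pow(Add(4, -5), 2), 6)), -1)) = Mul(Add(-10, 30), Pow(Pow(-2, 2), -1)) = Mul(20, Pow(4, -1)) = Mul(20, Rational(1, 4)) = 5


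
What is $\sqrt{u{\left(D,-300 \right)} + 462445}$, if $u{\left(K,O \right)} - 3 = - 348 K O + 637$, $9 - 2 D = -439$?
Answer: $\sqrt{23848685} \approx 4883.5$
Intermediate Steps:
$D = 224$ ($D = \frac{9}{2} - - \frac{439}{2} = \frac{9}{2} + \frac{439}{2} = 224$)
$u{\left(K,O \right)} = 640 - 348 K O$ ($u{\left(K,O \right)} = 3 + \left(- 348 K O + 637\right) = 3 - \left(-637 + 348 K O\right) = 640 - 348 K O$)
$\sqrt{u{\left(D,-300 \right)} + 462445} = \sqrt{\left(640 - 77952 \left(-300\right)\right) + 462445} = \sqrt{\left(640 + 23385600\right) + 462445} = \sqrt{23386240 + 462445} = \sqrt{23848685}$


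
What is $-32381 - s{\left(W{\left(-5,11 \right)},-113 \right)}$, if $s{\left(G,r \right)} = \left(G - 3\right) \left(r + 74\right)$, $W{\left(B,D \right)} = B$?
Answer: $-32693$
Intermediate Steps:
$s{\left(G,r \right)} = \left(-3 + G\right) \left(74 + r\right)$
$-32381 - s{\left(W{\left(-5,11 \right)},-113 \right)} = -32381 - \left(-222 - -339 + 74 \left(-5\right) - -565\right) = -32381 - \left(-222 + 339 - 370 + 565\right) = -32381 - 312 = -32693$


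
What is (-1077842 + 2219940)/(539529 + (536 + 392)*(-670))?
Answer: -1142098/82231 ≈ -13.889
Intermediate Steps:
(-1077842 + 2219940)/(539529 + (536 + 392)*(-670)) = 1142098/(539529 + 928*(-670)) = 1142098/(539529 - 621760) = 1142098/(-82231) = 1142098*(-1/82231) = -1142098/82231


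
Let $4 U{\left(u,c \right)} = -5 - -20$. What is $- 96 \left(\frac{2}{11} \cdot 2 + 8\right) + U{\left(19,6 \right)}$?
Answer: $- \frac{35163}{44} \approx -799.16$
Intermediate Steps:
$U{\left(u,c \right)} = \frac{15}{4}$ ($U{\left(u,c \right)} = \frac{-5 - -20}{4} = \frac{-5 + 20}{4} = \frac{1}{4} \cdot 15 = \frac{15}{4}$)
$- 96 \left(\frac{2}{11} \cdot 2 + 8\right) + U{\left(19,6 \right)} = - 96 \left(\frac{2}{11} \cdot 2 + 8\right) + \frac{15}{4} = - 96 \left(\frac{4}{11} + 8\right) + \frac{15}{4} = \left(-96\right) \frac{92}{11} + \frac{15}{4} = - \frac{8832}{11} + \frac{15}{4} = - \frac{35163}{44}$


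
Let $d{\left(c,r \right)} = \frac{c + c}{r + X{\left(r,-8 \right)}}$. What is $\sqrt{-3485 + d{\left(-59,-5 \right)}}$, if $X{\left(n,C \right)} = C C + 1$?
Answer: $\frac{i \sqrt{3138270}}{30} \approx 59.051 i$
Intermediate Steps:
$X{\left(n,C \right)} = 1 + C^{2}$ ($X{\left(n,C \right)} = C^{2} + 1 = 1 + C^{2}$)
$d{\left(c,r \right)} = \frac{2 c}{65 + r}$ ($d{\left(c,r \right)} = \frac{c + c}{r + \left(1 + \left(-8\right)^{2}\right)} = \frac{2 c}{r + \left(1 + 64\right)} = \frac{2 c}{r + 65} = \frac{2 c}{65 + r}$)
$\sqrt{-3485 + d{\left(-59,-5 \right)}} = \sqrt{-3485 + 2 \left(-59\right) \frac{1}{65 - 5}} = \sqrt{-3485 + 2 \left(-59\right) \frac{1}{60}} = \sqrt{-3485 - \frac{59}{30}} = \sqrt{- \frac{104609}{30}} = \frac{i \sqrt{3138270}}{30}$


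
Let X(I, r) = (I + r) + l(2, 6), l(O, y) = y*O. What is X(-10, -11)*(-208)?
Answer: 1872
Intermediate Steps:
l(O, y) = O*y
X(I, r) = 12 + I + r (X(I, r) = (I + r) + 2*6 = (I + r) + 12 = 12 + I + r)
X(-10, -11)*(-208) = (12 - 10 - 11)*(-208) = -9*(-208) = 1872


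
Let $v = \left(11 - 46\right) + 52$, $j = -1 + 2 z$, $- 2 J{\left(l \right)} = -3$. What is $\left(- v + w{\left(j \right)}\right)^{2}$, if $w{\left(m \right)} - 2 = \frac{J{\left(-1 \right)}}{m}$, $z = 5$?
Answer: $\frac{7921}{36} \approx 220.03$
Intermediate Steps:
$J{\left(l \right)} = \frac{3}{2}$ ($J{\left(l \right)} = \left(- \frac{1}{2}\right) \left(-3\right) = \frac{3}{2}$)
$j = 9$ ($j = -1 + 2 \cdot 5 = -1 + 10 = 9$)
$w{\left(m \right)} = 2 + \frac{3}{2 m}$
$v = 17$ ($v = -35 + 52 = 17$)
$\left(- v + w{\left(j \right)}\right)^{2} = \left(\left(-1\right) 17 + \left(2 + \frac{3}{2 \cdot 9}\right)\right)^{2} = \left(-17 + \left(2 + \frac{3}{2} \cdot \frac{1}{9}\right)\right)^{2} = \left(-17 + \left(2 + \frac{1}{6}\right)\right)^{2} = \left(-17 + \frac{13}{6}\right)^{2} = \left(- \frac{89}{6}\right)^{2} = \frac{7921}{36}$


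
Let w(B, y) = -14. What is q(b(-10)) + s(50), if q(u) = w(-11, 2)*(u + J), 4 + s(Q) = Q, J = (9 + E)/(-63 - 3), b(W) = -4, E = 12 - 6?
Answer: 1157/11 ≈ 105.18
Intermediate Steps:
E = 6
J = -5/22 (J = (9 + 6)/(-63 - 3) = 15/(-66) = 15*(-1/66) = -5/22 ≈ -0.22727)
s(Q) = -4 + Q
q(u) = 35/11 - 14*u (q(u) = -14*(u - 5/22) = -14*(-5/22 + u) = 35/11 - 14*u)
q(b(-10)) + s(50) = (35/11 - 14*(-4)) + (-4 + 50) = (35/11 + 56) + 46 = 651/11 + 46 = 1157/11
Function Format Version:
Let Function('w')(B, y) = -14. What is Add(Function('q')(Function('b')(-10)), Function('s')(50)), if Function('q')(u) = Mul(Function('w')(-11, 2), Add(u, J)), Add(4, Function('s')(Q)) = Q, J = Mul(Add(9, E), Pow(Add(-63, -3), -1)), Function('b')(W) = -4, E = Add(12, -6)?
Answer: Rational(1157, 11) ≈ 105.18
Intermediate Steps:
E = 6
J = Rational(-5, 22) (J = Mul(Add(9, 6), Pow(Add(-63, -3), -1)) = Mul(15, Pow(-66, -1)) = Mul(15, Rational(-1, 66)) = Rational(-5, 22) ≈ -0.22727)
Function('s')(Q) = Add(-4, Q)
Function('q')(u) = Add(Rational(35, 11), Mul(-14, u)) (Function('q')(u) = Mul(-14, Add(u, Rational(-5, 22))) = Mul(-14, Add(Rational(-5, 22), u)) = Add(Rational(35, 11), Mul(-14, u)))
Add(Function('q')(Function('b')(-10)), Function('s')(50)) = Add(Add(Rational(35, 11), Mul(-14, -4)), Add(-4, 50)) = Add(Add(Rational(35, 11), 56), 46) = Add(Rational(651, 11), 46) = Rational(1157, 11)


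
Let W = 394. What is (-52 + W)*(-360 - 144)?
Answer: -172368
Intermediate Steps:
(-52 + W)*(-360 - 144) = (-52 + 394)*(-360 - 144) = 342*(-504) = -172368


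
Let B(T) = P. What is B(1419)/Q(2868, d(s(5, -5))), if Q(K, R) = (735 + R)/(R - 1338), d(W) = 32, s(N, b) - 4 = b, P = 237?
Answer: -309522/767 ≈ -403.55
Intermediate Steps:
B(T) = 237
s(N, b) = 4 + b
Q(K, R) = (735 + R)/(-1338 + R)
B(1419)/Q(2868, d(s(5, -5))) = 237/(((735 + 32)/(-1338 + 32))) = 237/((767/(-1306))) = 237/((-1/1306*767)) = 237/(-767/1306) = 237*(-1306/767) = -309522/767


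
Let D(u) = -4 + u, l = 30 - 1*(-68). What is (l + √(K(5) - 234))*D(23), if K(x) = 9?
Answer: 1862 + 285*I ≈ 1862.0 + 285.0*I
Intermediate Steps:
l = 98 (l = 30 + 68 = 98)
(l + √(K(5) - 234))*D(23) = (98 + √(9 - 234))*(-4 + 23) = (98 + √(-225))*19 = (98 + 15*I)*19 = 1862 + 285*I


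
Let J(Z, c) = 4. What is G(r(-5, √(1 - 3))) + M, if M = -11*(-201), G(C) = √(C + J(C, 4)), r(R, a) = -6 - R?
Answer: 2211 + √3 ≈ 2212.7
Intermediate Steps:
G(C) = √(4 + C) (G(C) = √(C + 4) = √(4 + C))
M = 2211
G(r(-5, √(1 - 3))) + M = √(4 + (-6 - 1*(-5))) + 2211 = √(4 + (-6 + 5)) + 2211 = √(4 - 1) + 2211 = √3 + 2211 = 2211 + √3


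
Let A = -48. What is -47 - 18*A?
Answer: 817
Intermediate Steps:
-47 - 18*A = -47 - 18*(-48) = -47 + 864 = 817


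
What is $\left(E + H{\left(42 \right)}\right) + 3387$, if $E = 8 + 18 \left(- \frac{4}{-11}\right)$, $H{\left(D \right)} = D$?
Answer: $\frac{37879}{11} \approx 3443.5$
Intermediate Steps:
$E = \frac{160}{11}$ ($E = 8 + 18 \left(\left(-4\right) \left(- \frac{1}{11}\right)\right) = 8 + 18 \cdot \frac{4}{11} = 8 + \frac{72}{11} = \frac{160}{11} \approx 14.545$)
$\left(E + H{\left(42 \right)}\right) + 3387 = \left(\frac{160}{11} + 42\right) + 3387 = \frac{622}{11} + 3387 = \frac{37879}{11}$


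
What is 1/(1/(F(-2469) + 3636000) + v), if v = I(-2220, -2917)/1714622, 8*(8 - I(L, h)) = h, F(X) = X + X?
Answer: 24903595154256/5418956399 ≈ 4595.6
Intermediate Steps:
F(X) = 2*X
I(L, h) = 8 - h/8
v = 2981/13716976 (v = (8 - 1/8*(-2917))/1714622 = (8 + 2917/8)*(1/1714622) = (2981/8)*(1/1714622) = 2981/13716976 ≈ 0.00021732)
1/(1/(F(-2469) + 3636000) + v) = 1/(1/(2*(-2469) + 3636000) + 2981/13716976) = 1/(1/(-4938 + 3636000) + 2981/13716976) = 1/(1/3631062 + 2981/13716976) = 1/(5418956399/24903595154256) = 24903595154256/5418956399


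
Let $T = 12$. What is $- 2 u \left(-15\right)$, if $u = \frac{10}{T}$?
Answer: $25$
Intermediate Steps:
$u = \frac{5}{6}$ ($u = \frac{10}{12} = 10 \cdot \frac{1}{12} = \frac{5}{6} \approx 0.83333$)
$- 2 u \left(-15\right) = \left(-2\right) \frac{5}{6} \left(-15\right) = \left(- \frac{5}{3}\right) \left(-15\right) = 25$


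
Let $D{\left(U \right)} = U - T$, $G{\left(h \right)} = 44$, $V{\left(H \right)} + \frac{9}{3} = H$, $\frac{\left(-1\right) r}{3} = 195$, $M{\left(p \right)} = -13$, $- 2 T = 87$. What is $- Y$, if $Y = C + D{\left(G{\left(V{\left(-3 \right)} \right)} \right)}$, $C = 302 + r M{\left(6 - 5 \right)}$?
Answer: $- \frac{15989}{2} \approx -7994.5$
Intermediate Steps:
$T = - \frac{87}{2}$ ($T = \left(- \frac{1}{2}\right) 87 = - \frac{87}{2} \approx -43.5$)
$r = -585$ ($r = \left(-3\right) 195 = -585$)
$V{\left(H \right)} = -3 + H$
$D{\left(U \right)} = \frac{87}{2} + U$ ($D{\left(U \right)} = U - - \frac{87}{2} = U + \frac{87}{2} = \frac{87}{2} + U$)
$C = 7907$ ($C = 302 - -7605 = 302 + 7605 = 7907$)
$Y = \frac{15989}{2}$ ($Y = 7907 + \left(\frac{87}{2} + 44\right) = 7907 + \frac{175}{2} = \frac{15989}{2} \approx 7994.5$)
$- Y = \left(-1\right) \frac{15989}{2} = - \frac{15989}{2}$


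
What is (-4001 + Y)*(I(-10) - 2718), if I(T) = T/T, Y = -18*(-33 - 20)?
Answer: 8278699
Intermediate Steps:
Y = 954 (Y = -18*(-53) = 954)
I(T) = 1
(-4001 + Y)*(I(-10) - 2718) = (-4001 + 954)*(1 - 2718) = -3047*(-2717) = 8278699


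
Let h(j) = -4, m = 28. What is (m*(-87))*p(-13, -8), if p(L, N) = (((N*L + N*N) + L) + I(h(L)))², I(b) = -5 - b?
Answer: -57772176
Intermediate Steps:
p(L, N) = (-1 + L + N² + L*N)² (p(L, N) = (((N*L + N*N) + L) + (-5 - 1*(-4)))² = (((L*N + N²) + L) + (-5 + 4))² = (((N² + L*N) + L) - 1)² = ((L + N² + L*N) - 1)² = (-1 + L + N² + L*N)²)
(m*(-87))*p(-13, -8) = (28*(-87))*(-1 - 13 + (-8)² - 13*(-8))² = -2436*(-1 - 13 + 64 + 104)² = -2436*154² = -2436*23716 = -57772176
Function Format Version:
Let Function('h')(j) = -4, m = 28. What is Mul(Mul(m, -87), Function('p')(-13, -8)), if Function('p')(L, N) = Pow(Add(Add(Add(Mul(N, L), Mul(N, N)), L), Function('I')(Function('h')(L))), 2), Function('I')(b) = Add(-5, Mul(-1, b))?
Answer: -57772176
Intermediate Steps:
Function('p')(L, N) = Pow(Add(-1, L, Pow(N, 2), Mul(L, N)), 2) (Function('p')(L, N) = Pow(Add(Add(Add(Mul(N, L), Mul(N, N)), L), Add(-5, Mul(-1, -4))), 2) = Pow(Add(Add(Add(Mul(L, N), Pow(N, 2)), L), Add(-5, 4)), 2) = Pow(Add(Add(Add(Pow(N, 2), Mul(L, N)), L), -1), 2) = Pow(Add(Add(L, Pow(N, 2), Mul(L, N)), -1), 2) = Pow(Add(-1, L, Pow(N, 2), Mul(L, N)), 2))
Mul(Mul(m, -87), Function('p')(-13, -8)) = Mul(Mul(28, -87), Pow(Add(-1, -13, Pow(-8, 2), Mul(-13, -8)), 2)) = Mul(-2436, Pow(Add(-1, -13, 64, 104), 2)) = Mul(-2436, Pow(154, 2)) = Mul(-2436, 23716) = -57772176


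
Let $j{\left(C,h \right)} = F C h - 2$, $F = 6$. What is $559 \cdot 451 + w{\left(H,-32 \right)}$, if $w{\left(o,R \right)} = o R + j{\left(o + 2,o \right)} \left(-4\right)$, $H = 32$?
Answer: $224981$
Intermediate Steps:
$j{\left(C,h \right)} = -2 + 6 C h$ ($j{\left(C,h \right)} = 6 C h - 2 = -2 + 6 C h$)
$w{\left(o,R \right)} = 8 + R o - 24 o \left(2 + o\right)$ ($w{\left(o,R \right)} = o R + \left(-2 + 6 \left(o + 2\right) o\right) \left(-4\right) = R o + \left(-2 + 6 \left(2 + o\right) o\right) \left(-4\right) = R o + \left(-2 + 6 o \left(2 + o\right)\right) \left(-4\right) = R o - \left(-8 + 24 o \left(2 + o\right)\right) = 8 + R o - 24 o \left(2 + o\right)$)
$559 \cdot 451 + w{\left(H,-32 \right)} = 559 \cdot 451 - \left(1016 + 768 \left(2 + 32\right)\right) = 252109 - \left(1016 + 26112\right) = 252109 - 27128 = 224981$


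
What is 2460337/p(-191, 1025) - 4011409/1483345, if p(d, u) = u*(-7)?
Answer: -735662089368/2128600075 ≈ -345.61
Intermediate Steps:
p(d, u) = -7*u
2460337/p(-191, 1025) - 4011409/1483345 = 2460337/((-7*1025)) - 4011409/1483345 = 2460337/(-7175) - 4011409*1/1483345 = 2460337*(-1/7175) - 4011409/1483345 = -2460337/7175 - 4011409/1483345 = -735662089368/2128600075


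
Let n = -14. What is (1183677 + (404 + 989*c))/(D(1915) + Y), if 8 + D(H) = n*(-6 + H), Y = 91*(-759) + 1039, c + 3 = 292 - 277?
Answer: -1195949/94764 ≈ -12.620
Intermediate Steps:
c = 12 (c = -3 + (292 - 277) = -3 + 15 = 12)
Y = -68030 (Y = -69069 + 1039 = -68030)
D(H) = 76 - 14*H (D(H) = -8 - 14*(-6 + H) = -8 + (84 - 14*H) = 76 - 14*H)
(1183677 + (404 + 989*c))/(D(1915) + Y) = (1183677 + (404 + 989*12))/((76 - 14*1915) - 68030) = (1183677 + (404 + 11868))/((76 - 26810) - 68030) = (1183677 + 12272)/(-26734 - 68030) = 1195949/(-94764) = 1195949*(-1/94764) = -1195949/94764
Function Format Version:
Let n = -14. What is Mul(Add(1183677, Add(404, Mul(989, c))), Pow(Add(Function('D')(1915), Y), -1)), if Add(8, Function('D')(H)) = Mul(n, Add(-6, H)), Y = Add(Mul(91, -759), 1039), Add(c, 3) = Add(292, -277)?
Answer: Rational(-1195949, 94764) ≈ -12.620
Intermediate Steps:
c = 12 (c = Add(-3, Add(292, -277)) = Add(-3, 15) = 12)
Y = -68030 (Y = Add(-69069, 1039) = -68030)
Function('D')(H) = Add(76, Mul(-14, H)) (Function('D')(H) = Add(-8, Mul(-14, Add(-6, H))) = Add(-8, Add(84, Mul(-14, H))) = Add(76, Mul(-14, H)))
Mul(Add(1183677, Add(404, Mul(989, c))), Pow(Add(Function('D')(1915), Y), -1)) = Mul(Add(1183677, Add(404, Mul(989, 12))), Pow(Add(Add(76, Mul(-14, 1915)), -68030), -1)) = Mul(Add(1183677, Add(404, 11868)), Pow(Add(Add(76, -26810), -68030), -1)) = Mul(Add(1183677, 12272), Pow(Add(-26734, -68030), -1)) = Mul(1195949, Pow(-94764, -1)) = Mul(1195949, Rational(-1, 94764)) = Rational(-1195949, 94764)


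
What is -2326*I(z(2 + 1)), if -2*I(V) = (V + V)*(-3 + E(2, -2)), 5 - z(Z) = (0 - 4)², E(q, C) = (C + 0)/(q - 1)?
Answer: 127930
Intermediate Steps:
E(q, C) = C/(-1 + q)
z(Z) = -11 (z(Z) = 5 - (0 - 4)² = 5 - 1*(-4)² = 5 - 1*16 = 5 - 16 = -11)
I(V) = 5*V (I(V) = -(V + V)*(-3 - 2/(-1 + 2))/2 = -2*V*(-3 - 2/1)/2 = -2*V*(-3 - 2*1)/2 = -2*V*(-3 - 2)/2 = -2*V*(-5)/2 = -(-5)*V = 5*V)
-2326*I(z(2 + 1)) = -11630*(-11) = -2326*(-55) = 127930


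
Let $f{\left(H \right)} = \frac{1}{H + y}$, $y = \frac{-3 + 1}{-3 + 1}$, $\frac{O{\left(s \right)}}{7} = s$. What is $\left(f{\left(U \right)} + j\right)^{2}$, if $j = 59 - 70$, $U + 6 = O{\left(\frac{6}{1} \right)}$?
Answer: $\frac{164836}{1369} \approx 120.41$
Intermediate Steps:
$O{\left(s \right)} = 7 s$
$U = 36$ ($U = -6 + 7 \cdot \frac{6}{1} = -6 + 7 \cdot 6 \cdot 1 = -6 + 7 \cdot 6 = -6 + 42 = 36$)
$y = 1$ ($y = - \frac{2}{-2} = \left(-2\right) \left(- \frac{1}{2}\right) = 1$)
$j = -11$ ($j = 59 - 70 = -11$)
$f{\left(H \right)} = \frac{1}{1 + H}$ ($f{\left(H \right)} = \frac{1}{H + 1} = \frac{1}{1 + H}$)
$\left(f{\left(U \right)} + j\right)^{2} = \left(\frac{1}{1 + 36} - 11\right)^{2} = \left(\frac{1}{37} - 11\right)^{2} = \left(- \frac{406}{37}\right)^{2} = \frac{164836}{1369}$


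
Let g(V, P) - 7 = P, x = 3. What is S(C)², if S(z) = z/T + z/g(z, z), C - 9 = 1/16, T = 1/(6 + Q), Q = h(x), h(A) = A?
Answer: 114044667025/16908544 ≈ 6744.8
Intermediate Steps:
Q = 3
g(V, P) = 7 + P
T = ⅑ (T = 1/(6 + 3) = 1/9 = ⅑ ≈ 0.11111)
C = 145/16 (C = 9 + 1/16 = 145/16 ≈ 9.0625)
S(z) = 9*z + z/(7 + z) (S(z) = z/(⅑) + z/(7 + z) = z*9 + z/(7 + z) = 9*z + z/(7 + z))
S(C)² = (145*(64 + 9*(145/16))/(16*(7 + 145/16)))² = (145*(64 + 1305/16)/(16*(257/16)))² = ((145/16)*(16/257)*(2329/16))² = (337705/4112)² = 114044667025/16908544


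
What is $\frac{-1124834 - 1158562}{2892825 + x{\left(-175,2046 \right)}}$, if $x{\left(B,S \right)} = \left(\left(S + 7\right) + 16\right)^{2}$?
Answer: $- \frac{1141698}{3586793} \approx -0.31831$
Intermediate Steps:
$x{\left(B,S \right)} = \left(23 + S\right)^{2}$ ($x{\left(B,S \right)} = \left(\left(7 + S\right) + 16\right)^{2} = \left(23 + S\right)^{2}$)
$\frac{-1124834 - 1158562}{2892825 + x{\left(-175,2046 \right)}} = \frac{-1124834 - 1158562}{2892825 + \left(23 + 2046\right)^{2}} = - \frac{2283396}{2892825 + 2069^{2}} = - \frac{2283396}{2892825 + 4280761} = - \frac{2283396}{7173586} = \left(-2283396\right) \frac{1}{7173586} = - \frac{1141698}{3586793}$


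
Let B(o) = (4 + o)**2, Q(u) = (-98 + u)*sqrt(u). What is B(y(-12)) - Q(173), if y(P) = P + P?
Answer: 400 - 75*sqrt(173) ≈ -586.47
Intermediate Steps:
Q(u) = sqrt(u)*(-98 + u)
y(P) = 2*P
B(y(-12)) - Q(173) = (4 + 2*(-12))**2 - sqrt(173)*(-98 + 173) = (4 - 24)**2 - sqrt(173)*75 = (-20)**2 - 75*sqrt(173) = 400 - 75*sqrt(173)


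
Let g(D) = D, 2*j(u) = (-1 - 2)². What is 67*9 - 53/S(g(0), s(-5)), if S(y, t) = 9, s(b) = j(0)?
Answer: 5374/9 ≈ 597.11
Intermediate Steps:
j(u) = 9/2 (j(u) = (-1 - 2)²/2 = (½)*(-3)² = (½)*9 = 9/2)
s(b) = 9/2
67*9 - 53/S(g(0), s(-5)) = 67*9 - 53/9 = 603 - 53*⅑ = 603 - 53/9 = 5374/9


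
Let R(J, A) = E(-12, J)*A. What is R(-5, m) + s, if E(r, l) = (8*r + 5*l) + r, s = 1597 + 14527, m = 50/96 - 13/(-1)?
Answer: 687635/48 ≈ 14326.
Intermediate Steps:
m = 649/48 (m = 50*(1/96) - 13*(-1) = 25/48 + 13 = 649/48 ≈ 13.521)
s = 16124
E(r, l) = 5*l + 9*r (E(r, l) = (5*l + 8*r) + r = 5*l + 9*r)
R(J, A) = A*(-108 + 5*J) (R(J, A) = (5*J + 9*(-12))*A = (5*J - 108)*A = (-108 + 5*J)*A = A*(-108 + 5*J))
R(-5, m) + s = 649*(-108 + 5*(-5))/48 + 16124 = 649*(-108 - 25)/48 + 16124 = (649/48)*(-133) + 16124 = -86317/48 + 16124 = 687635/48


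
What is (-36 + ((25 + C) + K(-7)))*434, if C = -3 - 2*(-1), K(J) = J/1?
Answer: -8246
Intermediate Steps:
K(J) = J (K(J) = J*1 = J)
C = -1 (C = -3 + 2 = -1)
(-36 + ((25 + C) + K(-7)))*434 = (-36 + ((25 - 1) - 7))*434 = (-36 + (24 - 7))*434 = (-36 + 17)*434 = -19*434 = -8246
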